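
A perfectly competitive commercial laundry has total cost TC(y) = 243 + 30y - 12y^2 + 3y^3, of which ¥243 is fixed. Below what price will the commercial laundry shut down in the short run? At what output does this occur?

The shutdown price is the minimum of AVC. VC = 30y - 12y^2 + 3y^3, so AVC = 30 - 12y + 3y^2.
dAVC/dy = -12 + 6y = 0 gives y = 2. min AVC = 30 - 12·2 + 3·2^2 = 18.
So the shutdown price is ¥18.

¥18 per unit, at y = 2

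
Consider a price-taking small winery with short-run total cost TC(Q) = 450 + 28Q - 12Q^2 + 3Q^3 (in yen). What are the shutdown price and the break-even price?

Shutdown price = ¥16; break-even price = ¥133

AVC = 28 - 12Q + 3Q^2; minimized at Q = 2, giving min AVC = ¥16. That is the shutdown price.
ATC = 450/Q + 28 - 12Q + 3Q^2. Setting dATC/dQ = −450/Q^2 − 12 + 6Q = 0 gives Q = 5 (since 6·5^3 − 12·5^2 = 450).
min ATC = 450/5 + 28 − 12·5 + 3·5^2 = ¥133. That is the break-even price.
For ¥16 ≤ P < ¥133 the firm produces at a loss; below ¥16 it shuts down.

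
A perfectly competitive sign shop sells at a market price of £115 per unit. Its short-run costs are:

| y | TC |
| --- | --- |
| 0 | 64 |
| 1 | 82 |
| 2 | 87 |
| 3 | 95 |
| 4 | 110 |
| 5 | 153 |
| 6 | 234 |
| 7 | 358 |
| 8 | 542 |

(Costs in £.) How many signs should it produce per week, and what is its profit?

y = 6; profit = £456

Profit at each row (π = 115y − TC): y=0: -64; y=1: 33; y=2: 143; y=3: 250; y=4: 350; y=5: 422; y=6: 456; y=7: 447; y=8: 378.
Profit is maximized at y = 6. AVC there is 170/6 = £28.33 ≤ P, so producing beats shutting down (which would give -£64).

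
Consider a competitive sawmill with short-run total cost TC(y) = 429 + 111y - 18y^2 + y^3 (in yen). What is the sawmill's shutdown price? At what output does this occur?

¥30 per unit, at y = 9

The shutdown price is the minimum of AVC. VC = 111y - 18y^2 + y^3, so AVC = 111 - 18y + y^2.
At the minimum of AVC, MC = AVC. MC = 111 - 36y + 3y^2; setting MC = AVC gives 2y^2 - 18y = 0, so y = 9. min AVC = 30.
So the shutdown price is ¥30.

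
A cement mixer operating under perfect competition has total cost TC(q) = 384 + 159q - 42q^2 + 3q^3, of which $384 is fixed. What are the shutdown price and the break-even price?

Shutdown price = $12; break-even price = $63

AVC = 159 - 42q + 3q^2; minimized at q = 7, giving min AVC = $12. That is the shutdown price.
ATC = 384/q + 159 - 42q + 3q^2. Setting dATC/dq = −384/q^2 − 42 + 6q = 0 gives q = 8 (since 6·8^3 − 42·8^2 = 384).
min ATC = 384/8 + 159 − 42·8 + 3·8^2 = $63. That is the break-even price.
Between these two prices the firm operates at a loss; above $63 it earns a profit.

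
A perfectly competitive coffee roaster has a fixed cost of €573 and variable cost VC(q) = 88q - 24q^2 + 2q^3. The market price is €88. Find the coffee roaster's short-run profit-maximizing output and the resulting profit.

Profit = -€61 at q = 8

AVC = 88 - 24q + 2q^2; min AVC = €16 at q = 6. Since P = €88 ≥ min AVC, the firm produces.
With MC = 88 - 48q + 6q^2, P = MC on the upward-sloping part at q* = 8.
TR = 88·8 = 704. TC = 573 + 192 = 765. Profit = 704 − 765 = -€61.
By producing, the firm covers all variable cost plus €512 of fixed cost; shutting down would lose the full €573.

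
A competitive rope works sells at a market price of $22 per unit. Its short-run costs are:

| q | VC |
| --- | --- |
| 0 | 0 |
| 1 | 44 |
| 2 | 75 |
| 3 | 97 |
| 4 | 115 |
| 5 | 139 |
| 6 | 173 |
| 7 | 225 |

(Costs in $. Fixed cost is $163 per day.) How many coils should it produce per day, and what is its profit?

Tabulate TR − TC: q=0: -163; q=1: -185; q=2: -194; q=3: -194; q=4: -190; q=5: -192; q=6: -204; q=7: -234.
Profit is highest at q = 0. Equivalently, the lowest AVC in the table is 139/5 ≈ $27.80 at q = 5, and P = $22 falls below it — price never covers variable cost, so the firm shuts down and loses only its fixed cost.

q = 0 (shut down); profit = -$163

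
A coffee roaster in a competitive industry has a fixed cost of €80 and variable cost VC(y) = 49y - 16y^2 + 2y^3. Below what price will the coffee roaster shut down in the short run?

The firm shuts down when price falls below the minimum of average variable cost. AVC = VC/y = 49 - 16y + 2y^2.
At the minimum of AVC, MC = AVC. MC = 49 - 32y + 6y^2; setting MC = AVC gives 4y^2 - 16y = 0, so y = 4. min AVC = 17.
So the shutdown price is €17.

€17 per unit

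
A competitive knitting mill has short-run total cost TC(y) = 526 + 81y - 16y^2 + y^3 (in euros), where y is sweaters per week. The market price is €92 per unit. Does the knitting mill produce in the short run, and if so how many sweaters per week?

Produce at y = 11

Strip out fixed cost: VC = 81y - 16y^2 + y^3. Then AVC = 81 - 16y + y^2 and MC = 81 - 32y + 3y^2.
The AVC parabola has its vertex at y = 16/2 = 8, where AVC = 81 - 16·8 + 8^2 = €17.
Because €92 ≥ €17, revenue can cover variable cost; the firm operates.
Solving P = MC: -11 - 32y + 3y^2 = 0 ⇒ y = -1/3 or 11. On the upward-sloping branch, y* = 11.
Check: AVC at y = 11 is €26 ≤ P, so revenue covers variable cost.
Profit = P·y − TC = 92·11 − 812 = €200.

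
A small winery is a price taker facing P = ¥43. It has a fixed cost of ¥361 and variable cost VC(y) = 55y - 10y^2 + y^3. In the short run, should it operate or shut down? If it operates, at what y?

Produce at y = 6

Strip out fixed cost: VC = 55y - 10y^2 + y^3. Then AVC = 55 - 10y + y^2 and MC = 55 - 20y + 3y^2.
AVC is minimized where dAVC/dy = -10 + 2y = 0, at y = 5; min AVC = 55 - 10·5 + 5^2 = ¥30.
Since P = ¥43 ≥ min AVC = ¥30, price covers variable cost and the firm should produce.
Solving P = MC: 12 - 20y + 3y^2 = 0 ⇒ y = 2/3 or 6. On the upward-sloping branch, y* = 6.
Check: AVC at y = 6 is ¥31 ≤ P, so revenue covers variable cost.
Profit = P·y − TC = 43·6 − 547 = -¥289, a loss, but smaller than the ¥361 fixed cost the firm would lose by shutting down.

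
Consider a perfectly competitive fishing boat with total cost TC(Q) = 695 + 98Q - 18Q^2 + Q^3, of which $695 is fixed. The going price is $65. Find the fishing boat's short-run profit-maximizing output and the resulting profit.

Profit = -$211 at Q = 11

AVC = 98 - 18Q + Q^2 has its minimum $17 at Q = 9; price $65 clears that bar, so the firm operates.
MC = 98 - 36Q + 3Q^2. Setting P = MC and taking the root on the rising branch gives Q* = 11.
TR = 65·11 = 715. TC = 695 + 231 = 926. Profit = 715 − 926 = -$211.
By producing, the firm covers all variable cost plus $484 of fixed cost; shutting down would lose the full $695.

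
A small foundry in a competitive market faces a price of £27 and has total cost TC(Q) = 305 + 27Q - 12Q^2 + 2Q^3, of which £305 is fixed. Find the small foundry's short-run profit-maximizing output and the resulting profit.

Profit = -£241 at Q = 4

AVC = 27 - 12Q + 2Q^2; min AVC = £9 at Q = 3. Since P = £27 ≥ min AVC, the firm produces.
MC = 27 - 24Q + 6Q^2. Setting P = MC and taking the root on the rising branch gives Q* = 4.
TR = 27·4 = 108. TC = 305 + 44 = 349. Profit = 108 − 349 = -£241.
By producing, the firm covers all variable cost plus £64 of fixed cost; shutting down would lose the full £305.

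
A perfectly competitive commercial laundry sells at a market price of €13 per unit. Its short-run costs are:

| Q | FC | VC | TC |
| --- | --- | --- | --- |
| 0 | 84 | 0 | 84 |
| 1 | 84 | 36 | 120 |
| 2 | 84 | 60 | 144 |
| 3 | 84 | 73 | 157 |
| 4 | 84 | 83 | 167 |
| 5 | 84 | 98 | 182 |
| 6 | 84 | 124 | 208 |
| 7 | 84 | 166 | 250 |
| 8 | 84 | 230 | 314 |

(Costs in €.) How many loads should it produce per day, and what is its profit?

Q = 0 (shut down); profit = -€84

Compute π = P·Q − TC at each output: Q=0: -84; Q=1: -107; Q=2: -118; Q=3: -118; Q=4: -115; Q=5: -117; Q=6: -130; Q=7: -159; Q=8: -210.
Profit is highest at Q = 0. Equivalently, the lowest AVC in the table is 98/5 ≈ €19.60 at Q = 5, and P = €13 falls below it — price never covers variable cost, so the firm shuts down and loses only its fixed cost.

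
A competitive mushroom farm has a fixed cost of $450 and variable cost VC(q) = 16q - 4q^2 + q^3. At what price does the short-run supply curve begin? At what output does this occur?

The firm shuts down when price falls below the minimum of average variable cost. AVC = VC/q = 16 - 4q + q^2.
dAVC/dq = -4 + 2q = 0 gives q = 2. min AVC = 16 - 4·2 + 2^2 = 12.
For P < $12 the firm produces nothing.

$12 per unit, at q = 2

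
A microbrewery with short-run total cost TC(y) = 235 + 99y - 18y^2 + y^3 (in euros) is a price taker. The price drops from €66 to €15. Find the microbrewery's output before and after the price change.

Output falls from 11 to 0 (the firm shuts down)

AVC = 99 - 18y + y^2, minimized at y = 9 where min AVC = €18. MC = 99 - 36y + 3y^2.
At P = €66 ≥ min AVC, set P = MC on the rising branch: y = 11.
At P = €15 < min AVC = €18, price no longer covers variable cost at any output, so the firm shuts down: y = 0.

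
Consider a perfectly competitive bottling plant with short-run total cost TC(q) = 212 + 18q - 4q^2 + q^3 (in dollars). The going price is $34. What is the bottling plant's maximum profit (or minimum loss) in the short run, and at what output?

Profit = -$148 at q = 4

AVC = 18 - 4q + q^2; min AVC = $14 at q = 2. Since P = $34 ≥ min AVC, the firm produces.
With MC = 18 - 8q + 3q^2, P = MC on the upward-sloping part at q* = 4.
TR = 34·4 = 136. TC = 212 + 72 = 284. Profit = 136 − 284 = -$148.
By producing, the firm covers all variable cost plus $64 of fixed cost; shutting down would lose the full $212.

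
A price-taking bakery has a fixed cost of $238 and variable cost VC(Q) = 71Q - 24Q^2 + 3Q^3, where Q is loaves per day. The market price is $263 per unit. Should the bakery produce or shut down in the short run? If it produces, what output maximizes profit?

Strip out fixed cost: VC = 71Q - 24Q^2 + 3Q^3. Then AVC = 71 - 24Q + 3Q^2 and MC = 71 - 48Q + 9Q^2.
The AVC parabola has its vertex at Q = 24/6 = 4, where AVC = 71 - 24·4 + 3·4^2 = $23.
Since P = $263 ≥ min AVC = $23, price covers variable cost and the firm should produce.
Solving P = MC: -192 - 48Q + 9Q^2 = 0 ⇒ Q = -8/3 or 8. On the upward-sloping branch, Q* = 8.
Check: AVC at Q = 8 is $71 ≤ P, so revenue covers variable cost.
Profit = P·Q − TC = 263·8 − 806 = $1298.

Produce at Q = 8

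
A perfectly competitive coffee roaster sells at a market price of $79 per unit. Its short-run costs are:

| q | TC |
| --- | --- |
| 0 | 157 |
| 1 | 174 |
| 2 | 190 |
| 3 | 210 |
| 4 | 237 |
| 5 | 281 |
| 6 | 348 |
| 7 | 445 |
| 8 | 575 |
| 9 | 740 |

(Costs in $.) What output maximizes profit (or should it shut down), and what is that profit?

Tabulate TR − TC: q=0: -157; q=1: -95; q=2: -32; q=3: 27; q=4: 79; q=5: 114; q=6: 126; q=7: 108; q=8: 57; q=9: -29.
Profit is maximized at q = 6. AVC there is 191/6 = $31.83 ≤ P, so producing beats shutting down (which would give -$157).

q = 6; profit = $126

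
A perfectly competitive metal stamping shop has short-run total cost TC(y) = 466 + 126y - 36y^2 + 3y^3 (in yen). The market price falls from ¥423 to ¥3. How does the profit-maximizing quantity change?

MC = 126 - 72y + 9y^2; the shutdown threshold is min AVC = ¥18 (at y = 6).
At P = ¥423 ≥ min AVC, set P = MC on the rising branch: y = 11.
At P = ¥3 < min AVC = ¥18, price no longer covers variable cost at any output, so the firm shuts down: y = 0.

Output falls from 11 to 0 (the firm shuts down)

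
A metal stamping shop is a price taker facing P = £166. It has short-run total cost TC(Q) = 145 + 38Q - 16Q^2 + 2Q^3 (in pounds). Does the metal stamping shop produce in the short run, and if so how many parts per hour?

Variable cost is VC = 38Q - 16Q^2 + 2Q^3, so AVC = VC/Q = 38 - 16Q + 2Q^2 and MC = dTC/dQ = 38 - 32Q + 6Q^2.
AVC hits its minimum where MC = AVC, at Q = 4, giving min AVC = 38 - 16·4 + 2·4^2 = £6.
Since P = £166 ≥ min AVC = £6, price covers variable cost and the firm should produce.
P = MC gives -128 - 32Q + 6Q^2 = 0, with roots -8/3 and 8. Take the larger (rising MC): Q* = 8.
Check: AVC at Q = 8 is £38 ≤ P, so revenue covers variable cost.
Profit = P·Q − TC = 166·8 − 449 = £879.

Produce at Q = 8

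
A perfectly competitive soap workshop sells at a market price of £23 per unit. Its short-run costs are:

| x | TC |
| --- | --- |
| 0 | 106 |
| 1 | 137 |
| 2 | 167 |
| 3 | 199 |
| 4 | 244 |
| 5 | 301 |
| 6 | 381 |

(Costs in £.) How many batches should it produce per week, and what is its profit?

Tabulate TR − TC: x=0: -106; x=1: -114; x=2: -121; x=3: -130; x=4: -152; x=5: -186; x=6: -243.
Profit is highest at x = 0. Equivalently, the lowest AVC in the table is 61/2 ≈ £30.50 at x = 2, and P = £23 falls below it — price never covers variable cost, so the firm shuts down and loses only its fixed cost.

x = 0 (shut down); profit = -£106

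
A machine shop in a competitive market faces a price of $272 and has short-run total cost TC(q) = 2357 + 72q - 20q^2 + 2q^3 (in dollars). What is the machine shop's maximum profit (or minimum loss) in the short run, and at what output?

AVC = 72 - 20q + 2q^2; min AVC = $22 at q = 5. Since P = $272 ≥ min AVC, the firm produces.
With MC = 72 - 40q + 6q^2, P = MC on the upward-sloping part at q* = 10.
TR = 272·10 = 2720. TC = 2357 + 720 = 3077. Profit = 2720 − 3077 = -$357.
Shutting down would mean losing the fixed cost of $2357, so operating at a loss of $357 is better by $2000.

Profit = -$357 at q = 10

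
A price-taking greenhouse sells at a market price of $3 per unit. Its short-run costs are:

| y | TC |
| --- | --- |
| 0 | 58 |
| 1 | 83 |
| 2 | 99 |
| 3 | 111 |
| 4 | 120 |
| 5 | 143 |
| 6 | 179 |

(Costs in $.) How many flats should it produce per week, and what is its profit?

Tabulate TR − TC: y=0: -58; y=1: -80; y=2: -93; y=3: -102; y=4: -108; y=5: -128; y=6: -161.
Profit is highest at y = 0. Equivalently, the lowest AVC in the table is 62/4 ≈ $15.50 at y = 4, and P = $3 falls below it — price never covers variable cost, so the firm shuts down and loses only its fixed cost.

y = 0 (shut down); profit = -$58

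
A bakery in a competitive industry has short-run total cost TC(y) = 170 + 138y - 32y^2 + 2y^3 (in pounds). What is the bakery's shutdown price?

£10 per unit

The shutdown price is the minimum of AVC. VC = 138y - 32y^2 + 2y^3, so AVC = 138 - 32y + 2y^2.
At the minimum of AVC, MC = AVC. MC = 138 - 64y + 6y^2; setting MC = AVC gives 4y^2 - 32y = 0, so y = 8. min AVC = 10.
The firm shuts down for any P below £10.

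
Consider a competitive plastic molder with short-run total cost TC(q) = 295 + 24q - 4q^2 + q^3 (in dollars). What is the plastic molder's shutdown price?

Short-run supply begins at min AVC. From VC = 24q - 4q^2 + q^3, AVC = 24 - 4q + q^2.
dAVC/dq = -4 + 2q = 0 gives q = 2. min AVC = 24 - 4·2 + 2^2 = 20.
For P < $20 the firm produces nothing.

$20 per unit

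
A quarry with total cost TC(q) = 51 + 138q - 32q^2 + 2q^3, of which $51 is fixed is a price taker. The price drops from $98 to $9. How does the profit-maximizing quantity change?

MC = 138 - 64q + 6q^2; the shutdown threshold is min AVC = $10 (at q = 8).
With P = $98 above the shutdown price, P = MC gives q = 10.
At P = $9 < min AVC = $10, price no longer covers variable cost at any output, so the firm shuts down: q = 0.

Output falls from 10 to 0 (the firm shuts down)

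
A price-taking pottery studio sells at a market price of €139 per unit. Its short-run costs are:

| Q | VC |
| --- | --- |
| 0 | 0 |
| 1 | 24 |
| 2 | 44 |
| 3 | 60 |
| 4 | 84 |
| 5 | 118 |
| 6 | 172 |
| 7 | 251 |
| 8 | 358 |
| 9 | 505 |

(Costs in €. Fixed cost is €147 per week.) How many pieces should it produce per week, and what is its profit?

Compute π = P·Q − TC at each output: Q=0: -147; Q=1: -32; Q=2: 87; Q=3: 210; Q=4: 325; Q=5: 430; Q=6: 515; Q=7: 575; Q=8: 607; Q=9: 599.
Profit is maximized at Q = 8. AVC there is 358/8 = €44.75 ≤ P, so producing beats shutting down (which would give -€147).

Q = 8; profit = €607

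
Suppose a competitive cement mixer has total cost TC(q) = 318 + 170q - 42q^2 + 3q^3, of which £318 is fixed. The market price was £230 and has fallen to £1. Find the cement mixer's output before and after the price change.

Output falls from 10 to 0 (the firm shuts down)

MC = 170 - 84q + 9q^2; the shutdown threshold is min AVC = £23 (at q = 7).
At P = £230 ≥ min AVC, set P = MC on the rising branch: q = 10.
At P = £1 < min AVC = £23, price no longer covers variable cost at any output, so the firm shuts down: q = 0.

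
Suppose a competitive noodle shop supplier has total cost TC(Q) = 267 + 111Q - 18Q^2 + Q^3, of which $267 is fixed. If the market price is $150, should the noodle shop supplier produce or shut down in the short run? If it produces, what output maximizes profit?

Produce at Q = 13

Strip out fixed cost: VC = 111Q - 18Q^2 + Q^3. Then AVC = 111 - 18Q + Q^2 and MC = 111 - 36Q + 3Q^2.
AVC is minimized where dAVC/dQ = -18 + 2Q = 0, at Q = 9; min AVC = 111 - 18·9 + 9^2 = $30.
Because $150 ≥ $30, revenue can cover variable cost; the firm operates.
Solving P = MC: -39 - 36Q + 3Q^2 = 0 ⇒ Q = -1 or 13. On the upward-sloping branch, Q* = 13.
Check: AVC at Q = 13 is $46 ≤ P, so revenue covers variable cost.
Profit = P·Q − TC = 150·13 − 865 = $1085.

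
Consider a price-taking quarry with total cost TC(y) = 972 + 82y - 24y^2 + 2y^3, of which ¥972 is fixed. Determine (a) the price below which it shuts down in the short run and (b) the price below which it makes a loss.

AVC = 82 - 24y + 2y^2; minimized at y = 6, giving min AVC = ¥10. That is the shutdown price.
ATC = 972/y + 82 - 24y + 2y^2. Setting dATC/dy = −972/y^2 − 24 + 4y = 0 gives y = 9 (since 4·9^3 − 24·9^2 = 972).
min ATC = 972/9 + 82 − 24·9 + 2·9^2 = ¥136. That is the break-even price.
For ¥10 ≤ P < ¥136 the firm produces at a loss; below ¥10 it shuts down.

Shutdown price = ¥10; break-even price = ¥136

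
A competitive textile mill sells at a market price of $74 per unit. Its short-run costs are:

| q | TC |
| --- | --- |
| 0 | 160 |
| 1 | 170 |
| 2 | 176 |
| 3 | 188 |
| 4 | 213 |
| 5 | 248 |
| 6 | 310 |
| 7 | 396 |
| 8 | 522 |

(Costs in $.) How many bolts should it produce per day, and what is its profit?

Tabulate TR − TC: q=0: -160; q=1: -96; q=2: -28; q=3: 34; q=4: 83; q=5: 122; q=6: 134; q=7: 122; q=8: 70.
Profit is maximized at q = 6. AVC there is 150/6 = $25 ≤ P, so producing beats shutting down (which would give -$160).

q = 6; profit = $134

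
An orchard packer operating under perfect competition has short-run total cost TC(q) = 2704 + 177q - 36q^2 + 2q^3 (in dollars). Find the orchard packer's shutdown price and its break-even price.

Shutdown price = $15; break-even price = $255

AVC = 177 - 36q + 2q^2; minimized at q = 9, giving min AVC = $15. That is the shutdown price.
ATC = 2704/q + 177 - 36q + 2q^2. Setting dATC/dq = −2704/q^2 − 36 + 4q = 0 gives q = 13 (since 4·13^3 − 36·13^2 = 2704).
min ATC = 2704/13 + 177 − 36·13 + 2·13^2 = $255. That is the break-even price.
Between these two prices the firm operates at a loss; above $255 it earns a profit.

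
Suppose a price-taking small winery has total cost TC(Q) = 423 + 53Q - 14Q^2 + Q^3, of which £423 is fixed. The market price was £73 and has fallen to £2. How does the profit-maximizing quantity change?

Output falls from 10 to 0 (the firm shuts down)

AVC = 53 - 14Q + Q^2, minimized at Q = 7 where min AVC = £4. MC = 53 - 28Q + 3Q^2.
With P = £73 above the shutdown price, P = MC gives Q = 10.
At P = £2 < min AVC = £4, price no longer covers variable cost at any output, so the firm shuts down: Q = 0.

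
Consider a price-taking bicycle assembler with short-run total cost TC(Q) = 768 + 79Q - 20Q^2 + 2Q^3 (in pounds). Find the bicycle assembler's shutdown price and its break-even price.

AVC = 79 - 20Q + 2Q^2; minimized at Q = 5, giving min AVC = £29. That is the shutdown price.
ATC = 768/Q + 79 - 20Q + 2Q^2. Setting dATC/dQ = −768/Q^2 − 20 + 4Q = 0 gives Q = 8 (since 4·8^3 − 20·8^2 = 768).
min ATC = 768/8 + 79 − 20·8 + 2·8^2 = £143. That is the break-even price.
For £29 ≤ P < £143 the firm produces at a loss; below £29 it shuts down.

Shutdown price = £29; break-even price = £143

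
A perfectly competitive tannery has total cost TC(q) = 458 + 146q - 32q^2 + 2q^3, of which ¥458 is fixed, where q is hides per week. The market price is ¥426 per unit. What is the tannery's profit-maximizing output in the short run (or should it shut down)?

Produce at q = 14

Variable cost is VC = 146q - 32q^2 + 2q^3, so AVC = VC/q = 146 - 32q + 2q^2 and MC = dTC/dq = 146 - 64q + 6q^2.
The AVC parabola has its vertex at q = 32/4 = 8, where AVC = 146 - 32·8 + 2·8^2 = ¥18.
Because ¥426 ≥ ¥18, revenue can cover variable cost; the firm operates.
Solving P = MC: -280 - 64q + 6q^2 = 0 ⇒ q = -10/3 or 14. On the upward-sloping branch, q* = 14.
Check: AVC at q = 14 is ¥90 ≤ P, so revenue covers variable cost.
Profit = P·q − TC = 426·14 − 1718 = ¥4246.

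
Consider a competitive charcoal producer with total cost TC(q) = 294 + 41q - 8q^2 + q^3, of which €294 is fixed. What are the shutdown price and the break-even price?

AVC = 41 - 8q + q^2; minimized at q = 4, giving min AVC = €25. That is the shutdown price.
ATC = 294/q + 41 - 8q + q^2. Setting dATC/dq = −294/q^2 − 8 + 2q = 0 gives q = 7 (since 2·7^3 − 8·7^2 = 294).
min ATC = 294/7 + 41 − 8·7 + 7^2 = €76. That is the break-even price.
Between these two prices the firm operates at a loss; above €76 it earns a profit.

Shutdown price = €25; break-even price = €76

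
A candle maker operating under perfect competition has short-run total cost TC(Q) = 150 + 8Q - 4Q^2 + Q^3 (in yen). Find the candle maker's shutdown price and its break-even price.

Shutdown price = ¥4; break-even price = ¥43

AVC = 8 - 4Q + Q^2; minimized at Q = 2, giving min AVC = ¥4. That is the shutdown price.
ATC = 150/Q + 8 - 4Q + Q^2. Setting dATC/dQ = −150/Q^2 − 4 + 2Q = 0 gives Q = 5 (since 2·5^3 − 4·5^2 = 150).
min ATC = 150/5 + 8 − 4·5 + 5^2 = ¥43. That is the break-even price.
For ¥4 ≤ P < ¥43 the firm produces at a loss; below ¥4 it shuts down.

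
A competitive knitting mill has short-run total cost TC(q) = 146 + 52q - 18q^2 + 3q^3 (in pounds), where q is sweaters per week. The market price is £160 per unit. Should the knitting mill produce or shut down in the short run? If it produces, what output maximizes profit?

From TC, MC = TC'(q) = 52 - 36q + 9q^2 and AVC = VC/q = 52 - 18q + 3q^2.
AVC is minimized where dAVC/dq = -18 + 6q = 0, at q = 3; min AVC = 52 - 18·3 + 3·3^2 = £25.
P = £160 exceeds min AVC = £25, so the firm stays open.
Solving P = MC: -108 - 36q + 9q^2 = 0 ⇒ q = -2 or 6. On the upward-sloping branch, q* = 6.
Check: AVC at q = 6 is £52 ≤ P, so revenue covers variable cost.
Profit = P·q − TC = 160·6 − 458 = £502.

Produce at q = 6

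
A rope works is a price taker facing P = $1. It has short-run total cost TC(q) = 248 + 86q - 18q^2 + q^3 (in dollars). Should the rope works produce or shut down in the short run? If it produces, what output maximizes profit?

Variable cost is VC = 86q - 18q^2 + q^3, so AVC = VC/q = 86 - 18q + q^2 and MC = dTC/dq = 86 - 36q + 3q^2.
AVC is minimized where dAVC/dq = -18 + 2q = 0, at q = 9; min AVC = 86 - 18·9 + 9^2 = $5.
With P < min AVC ($1 < $5), every unit sold adds to the loss.
The firm minimizes its loss by shutting down and losing only its fixed cost of $248.

Shut down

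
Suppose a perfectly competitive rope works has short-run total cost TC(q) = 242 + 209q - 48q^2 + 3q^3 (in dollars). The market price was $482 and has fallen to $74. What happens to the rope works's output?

Output falls from 13 to 9

AVC = 209 - 48q + 3q^2, minimized at q = 8 where min AVC = $17. MC = 209 - 96q + 9q^2.
With P = $482 above the shutdown price, P = MC gives q = 13.
At P = $74 ≥ min AVC, set P = MC: q = 9. The firm stays open but cuts output.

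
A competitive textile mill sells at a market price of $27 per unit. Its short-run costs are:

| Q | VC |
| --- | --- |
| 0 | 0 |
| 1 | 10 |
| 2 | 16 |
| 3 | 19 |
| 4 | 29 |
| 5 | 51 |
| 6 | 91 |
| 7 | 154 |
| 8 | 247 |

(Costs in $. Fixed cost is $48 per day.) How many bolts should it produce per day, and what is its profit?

Compute π = P·Q − TC at each output: Q=0: -48; Q=1: -31; Q=2: -10; Q=3: 14; Q=4: 31; Q=5: 36; Q=6: 23; Q=7: -13; Q=8: -79.
Profit is maximized at Q = 5. AVC there is 51/5 = $10.20 ≤ P, so producing beats shutting down (which would give -$48).

Q = 5; profit = $36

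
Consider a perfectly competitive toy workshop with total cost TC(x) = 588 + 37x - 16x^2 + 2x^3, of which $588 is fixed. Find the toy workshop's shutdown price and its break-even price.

Shutdown price = min AVC. AVC = 37 - 16x + 2x^2, with vertex at x = 4 and minimum $5.
ATC = 588/x + 37 - 16x + 2x^2. Setting dATC/dx = −588/x^2 − 16 + 4x = 0 gives x = 7 (since 4·7^3 − 16·7^2 = 588).
min ATC = 588/7 + 37 − 16·7 + 2·7^2 = $107. That is the break-even price.
For $5 ≤ P < $107 the firm produces at a loss; below $5 it shuts down.

Shutdown price = $5; break-even price = $107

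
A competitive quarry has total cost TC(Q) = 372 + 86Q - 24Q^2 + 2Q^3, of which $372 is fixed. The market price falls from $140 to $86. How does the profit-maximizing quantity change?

Output falls from 9 to 8

MC = 86 - 48Q + 6Q^2; the shutdown threshold is min AVC = $14 (at Q = 6).
With P = $140 above the shutdown price, P = MC gives Q = 9.
At P = $86 ≥ min AVC, set P = MC: Q = 8. The firm stays open but cuts output.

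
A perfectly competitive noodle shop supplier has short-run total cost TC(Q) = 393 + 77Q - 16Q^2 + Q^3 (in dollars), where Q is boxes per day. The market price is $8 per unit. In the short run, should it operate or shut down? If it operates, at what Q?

Variable cost is VC = 77Q - 16Q^2 + Q^3, so AVC = VC/Q = 77 - 16Q + Q^2 and MC = dTC/dQ = 77 - 32Q + 3Q^2.
AVC hits its minimum where MC = AVC, at Q = 8, giving min AVC = 77 - 16·8 + 8^2 = $13.
Since P = $8 < min AVC = $13, price fails to cover variable cost at any output.
The firm minimizes its loss by shutting down and losing only its fixed cost of $393.

Shut down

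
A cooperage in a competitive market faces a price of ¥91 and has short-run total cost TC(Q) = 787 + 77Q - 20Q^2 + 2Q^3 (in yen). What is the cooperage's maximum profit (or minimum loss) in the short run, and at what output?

Profit = -¥395 at Q = 7

AVC = 77 - 20Q + 2Q^2 has its minimum ¥27 at Q = 5; price ¥91 clears that bar, so the firm operates.
With MC = 77 - 40Q + 6Q^2, P = MC on the upward-sloping part at Q* = 7.
TR = 91·7 = 637. TC = 787 + 245 = 1032. Profit = 637 − 1032 = -¥395.
Shutting down would mean losing the fixed cost of ¥787, so operating at a loss of ¥395 is better by ¥392.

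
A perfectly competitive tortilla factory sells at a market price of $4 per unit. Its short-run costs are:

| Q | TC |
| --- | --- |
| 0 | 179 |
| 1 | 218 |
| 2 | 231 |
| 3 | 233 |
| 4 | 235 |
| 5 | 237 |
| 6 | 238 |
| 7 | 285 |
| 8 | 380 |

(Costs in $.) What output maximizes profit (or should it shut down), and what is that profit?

Compute π = P·Q − TC at each output: Q=0: -179; Q=1: -214; Q=2: -223; Q=3: -221; Q=4: -219; Q=5: -217; Q=6: -214; Q=7: -257; Q=8: -348.
Profit is highest at Q = 0. Equivalently, the lowest AVC in the table is 59/6 ≈ $9.83 at Q = 6, and P = $4 falls below it — price never covers variable cost, so the firm shuts down and loses only its fixed cost.

Q = 0 (shut down); profit = -$179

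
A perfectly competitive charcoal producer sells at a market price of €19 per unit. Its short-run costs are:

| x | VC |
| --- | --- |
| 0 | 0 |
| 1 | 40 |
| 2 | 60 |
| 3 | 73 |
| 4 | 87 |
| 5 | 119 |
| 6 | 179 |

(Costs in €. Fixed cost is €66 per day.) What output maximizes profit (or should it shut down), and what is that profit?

Tabulate TR − TC: x=0: -66; x=1: -87; x=2: -88; x=3: -82; x=4: -77; x=5: -90; x=6: -131.
Profit is highest at x = 0. Equivalently, the lowest AVC in the table is 87/4 ≈ €21.75 at x = 4, and P = €19 falls below it — price never covers variable cost, so the firm shuts down and loses only its fixed cost.

x = 0 (shut down); profit = -€66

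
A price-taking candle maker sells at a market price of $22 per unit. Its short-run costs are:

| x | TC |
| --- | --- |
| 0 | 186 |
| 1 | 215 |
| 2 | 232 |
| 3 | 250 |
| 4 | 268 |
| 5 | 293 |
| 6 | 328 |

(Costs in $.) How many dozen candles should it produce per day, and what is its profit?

x = 4; profit = -$180

Profit at each row (π = 22x − TC): x=0: -186; x=1: -193; x=2: -188; x=3: -184; x=4: -180; x=5: -183; x=6: -196.
Profit is maximized at x = 4. AVC there is 82/4 = $20.50 ≤ P, so producing beats shutting down (which would give -$186).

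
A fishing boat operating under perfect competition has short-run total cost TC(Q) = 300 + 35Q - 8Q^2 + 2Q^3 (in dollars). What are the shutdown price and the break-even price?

Shutdown price = min AVC. AVC = 35 - 8Q + 2Q^2, with vertex at Q = 2 and minimum $27.
ATC = 300/Q + 35 - 8Q + 2Q^2. Setting dATC/dQ = −300/Q^2 − 8 + 4Q = 0 gives Q = 5 (since 4·5^3 − 8·5^2 = 300).
min ATC = 300/5 + 35 − 8·5 + 2·5^2 = $105. That is the break-even price.
For $27 ≤ P < $105 the firm produces at a loss; below $27 it shuts down.

Shutdown price = $27; break-even price = $105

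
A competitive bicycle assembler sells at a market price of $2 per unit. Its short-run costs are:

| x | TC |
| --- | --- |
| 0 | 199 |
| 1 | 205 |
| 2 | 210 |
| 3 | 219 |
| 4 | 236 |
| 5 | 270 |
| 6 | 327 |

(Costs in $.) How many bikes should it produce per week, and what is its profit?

x = 0 (shut down); profit = -$199

Tabulate TR − TC: x=0: -199; x=1: -203; x=2: -206; x=3: -213; x=4: -228; x=5: -260; x=6: -315.
Profit is highest at x = 0. Equivalently, the lowest AVC in the table is 11/2 ≈ $5.50 at x = 2, and P = $2 falls below it — price never covers variable cost, so the firm shuts down and loses only its fixed cost.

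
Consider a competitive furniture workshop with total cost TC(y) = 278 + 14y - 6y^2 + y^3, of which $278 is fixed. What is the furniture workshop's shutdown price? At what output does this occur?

$5 per unit, at y = 3

The shutdown price is the minimum of AVC. VC = 14y - 6y^2 + y^3, so AVC = 14 - 6y + y^2.
dAVC/dy = -6 + 2y = 0 gives y = 3. min AVC = 14 - 6·3 + 3^2 = 5.
The firm shuts down for any P below $5.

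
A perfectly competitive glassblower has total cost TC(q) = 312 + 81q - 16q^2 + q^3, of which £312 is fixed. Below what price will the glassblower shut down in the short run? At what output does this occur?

£17 per unit, at q = 8

The firm shuts down when price falls below the minimum of average variable cost. AVC = VC/q = 81 - 16q + q^2.
dAVC/dq = -16 + 2q = 0 gives q = 8. min AVC = 81 - 16·8 + 8^2 = 17.
So the shutdown price is £17.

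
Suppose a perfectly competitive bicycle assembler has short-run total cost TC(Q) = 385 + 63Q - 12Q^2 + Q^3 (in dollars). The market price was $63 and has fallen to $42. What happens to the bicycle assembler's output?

MC = 63 - 24Q + 3Q^2; the shutdown threshold is min AVC = $27 (at Q = 6).
With P = $63 above the shutdown price, P = MC gives Q = 8.
At P = $42 ≥ min AVC, set P = MC: Q = 7. The firm stays open but cuts output.

Output falls from 8 to 7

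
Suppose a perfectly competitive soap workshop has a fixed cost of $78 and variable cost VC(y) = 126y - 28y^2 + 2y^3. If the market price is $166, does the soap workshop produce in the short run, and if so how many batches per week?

From TC, MC = TC'(y) = 126 - 56y + 6y^2 and AVC = VC/y = 126 - 28y + 2y^2.
AVC is minimized where dAVC/dy = -28 + 4y = 0, at y = 7; min AVC = 126 - 28·7 + 2·7^2 = $28.
Because $166 ≥ $28, revenue can cover variable cost; the firm operates.
P = MC gives -40 - 56y + 6y^2 = 0, with roots -2/3 and 10. Take the larger (rising MC): y* = 10.
Check: AVC at y = 10 is $46 ≤ P, so revenue covers variable cost.
Profit = P·y − TC = 166·10 − 538 = $1122.

Produce at y = 10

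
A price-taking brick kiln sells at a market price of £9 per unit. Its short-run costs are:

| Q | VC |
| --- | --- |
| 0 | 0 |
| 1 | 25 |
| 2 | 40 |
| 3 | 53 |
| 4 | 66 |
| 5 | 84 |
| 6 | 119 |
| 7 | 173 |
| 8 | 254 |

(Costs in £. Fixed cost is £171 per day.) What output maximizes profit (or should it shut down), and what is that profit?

Profit at each row (π = 9Q − TC): Q=0: -171; Q=1: -187; Q=2: -193; Q=3: -197; Q=4: -201; Q=5: -210; Q=6: -236; Q=7: -281; Q=8: -353.
Profit is highest at Q = 0. Equivalently, the lowest AVC in the table is 66/4 ≈ £16.50 at Q = 4, and P = £9 falls below it — price never covers variable cost, so the firm shuts down and loses only its fixed cost.

Q = 0 (shut down); profit = -£171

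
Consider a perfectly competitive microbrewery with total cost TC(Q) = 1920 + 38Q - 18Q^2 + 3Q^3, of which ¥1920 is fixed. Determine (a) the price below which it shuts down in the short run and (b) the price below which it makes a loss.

Shutdown price = min AVC. AVC = 38 - 18Q + 3Q^2, with vertex at Q = 3 and minimum ¥11.
ATC = 1920/Q + 38 - 18Q + 3Q^2. Setting dATC/dQ = −1920/Q^2 − 18 + 6Q = 0 gives Q = 8 (since 6·8^3 − 18·8^2 = 1920).
min ATC = 1920/8 + 38 − 18·8 + 3·8^2 = ¥326. That is the break-even price.
Between these two prices the firm operates at a loss; above ¥326 it earns a profit.

Shutdown price = ¥11; break-even price = ¥326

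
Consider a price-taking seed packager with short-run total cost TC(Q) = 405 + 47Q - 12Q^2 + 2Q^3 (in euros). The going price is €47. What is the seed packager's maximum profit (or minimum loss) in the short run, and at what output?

AVC = 47 - 12Q + 2Q^2 has its minimum €29 at Q = 3; price €47 clears that bar, so the firm operates.
MC = 47 - 24Q + 6Q^2. Setting P = MC and taking the root on the rising branch gives Q* = 4.
TR = 47·4 = 188. TC = 405 + 124 = 529. Profit = 188 − 529 = -€341.
That loss of €341 beats the €405 the firm would lose by shutting down; producing recovers €64 of fixed cost.

Profit = -€341 at Q = 4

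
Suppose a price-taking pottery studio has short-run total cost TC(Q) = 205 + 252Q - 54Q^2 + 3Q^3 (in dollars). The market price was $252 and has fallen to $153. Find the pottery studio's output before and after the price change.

AVC = 252 - 54Q + 3Q^2, minimized at Q = 9 where min AVC = $9. MC = 252 - 108Q + 9Q^2.
With P = $252 above the shutdown price, P = MC gives Q = 12.
At P = $153 ≥ min AVC, set P = MC: Q = 11. The firm stays open but cuts output.

Output falls from 12 to 11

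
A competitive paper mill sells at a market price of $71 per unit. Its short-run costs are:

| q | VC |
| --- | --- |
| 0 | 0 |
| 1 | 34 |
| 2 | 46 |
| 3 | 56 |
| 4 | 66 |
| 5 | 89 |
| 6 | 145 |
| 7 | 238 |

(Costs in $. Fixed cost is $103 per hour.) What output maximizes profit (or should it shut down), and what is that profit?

Tabulate TR − TC: q=0: -103; q=1: -66; q=2: -7; q=3: 54; q=4: 115; q=5: 163; q=6: 178; q=7: 156.
Profit is maximized at q = 6. AVC there is 145/6 = $24.17 ≤ P, so producing beats shutting down (which would give -$103).

q = 6; profit = $178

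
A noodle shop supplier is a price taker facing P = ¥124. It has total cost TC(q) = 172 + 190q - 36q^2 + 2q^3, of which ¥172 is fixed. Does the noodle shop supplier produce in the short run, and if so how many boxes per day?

Variable cost is VC = 190q - 36q^2 + 2q^3, so AVC = VC/q = 190 - 36q + 2q^2 and MC = dTC/dq = 190 - 72q + 6q^2.
AVC hits its minimum where MC = AVC, at q = 9, giving min AVC = 190 - 36·9 + 2·9^2 = ¥28.
Since P = ¥124 ≥ min AVC = ¥28, price covers variable cost and the firm should produce.
P = MC gives 66 - 72q + 6q^2 = 0, with roots 1 and 11. Take the larger (rising MC): q* = 11.
Check: AVC at q = 11 is ¥36 ≤ P, so revenue covers variable cost.
Profit = P·q − TC = 124·11 − 568 = ¥796.

Produce at q = 11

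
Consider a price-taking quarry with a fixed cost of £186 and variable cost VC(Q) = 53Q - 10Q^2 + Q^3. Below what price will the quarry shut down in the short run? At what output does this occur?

£28 per unit, at Q = 5

The firm shuts down when price falls below the minimum of average variable cost. AVC = VC/Q = 53 - 10Q + Q^2.
dAVC/dQ = -10 + 2Q = 0 gives Q = 5. min AVC = 53 - 10·5 + 5^2 = 28.
The firm shuts down for any P below £28.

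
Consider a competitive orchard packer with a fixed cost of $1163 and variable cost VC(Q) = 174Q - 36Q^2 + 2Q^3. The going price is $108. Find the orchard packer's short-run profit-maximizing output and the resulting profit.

Profit = -$195 at Q = 11

AVC = 174 - 36Q + 2Q^2; min AVC = $12 at Q = 9. Since P = $108 ≥ min AVC, the firm produces.
With MC = 174 - 72Q + 6Q^2, P = MC on the upward-sloping part at Q* = 11.
TR = 108·11 = 1188. TC = 1163 + 220 = 1383. Profit = 1188 − 1383 = -$195.
That loss of $195 beats the $1163 the firm would lose by shutting down; producing recovers $968 of fixed cost.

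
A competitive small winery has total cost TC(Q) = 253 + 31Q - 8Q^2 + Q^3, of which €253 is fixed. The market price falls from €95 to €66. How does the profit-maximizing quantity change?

MC = 31 - 16Q + 3Q^2; the shutdown threshold is min AVC = €15 (at Q = 4).
With P = €95 above the shutdown price, P = MC gives Q = 8.
At P = €66 ≥ min AVC, set P = MC: Q = 7. The firm stays open but cuts output.

Output falls from 8 to 7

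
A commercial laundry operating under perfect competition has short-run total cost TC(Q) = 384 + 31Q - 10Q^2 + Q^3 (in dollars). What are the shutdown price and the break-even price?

Shutdown price = $6; break-even price = $63

AVC = 31 - 10Q + Q^2; minimized at Q = 5, giving min AVC = $6. That is the shutdown price.
ATC = 384/Q + 31 - 10Q + Q^2. Setting dATC/dQ = −384/Q^2 − 10 + 2Q = 0 gives Q = 8 (since 2·8^3 − 10·8^2 = 384).
min ATC = 384/8 + 31 − 10·8 + 8^2 = $63. That is the break-even price.
Between these two prices the firm operates at a loss; above $63 it earns a profit.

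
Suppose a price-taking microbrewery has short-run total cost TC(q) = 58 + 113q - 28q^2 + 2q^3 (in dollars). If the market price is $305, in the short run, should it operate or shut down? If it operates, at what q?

Strip out fixed cost: VC = 113q - 28q^2 + 2q^3. Then AVC = 113 - 28q + 2q^2 and MC = 113 - 56q + 6q^2.
AVC is minimized where dAVC/dq = -28 + 4q = 0, at q = 7; min AVC = 113 - 28·7 + 2·7^2 = $15.
Because $305 ≥ $15, revenue can cover variable cost; the firm operates.
Solving P = MC: -192 - 56q + 6q^2 = 0 ⇒ q = -8/3 or 12. On the upward-sloping branch, q* = 12.
Check: AVC at q = 12 is $65 ≤ P, so revenue covers variable cost.
Profit = P·q − TC = 305·12 − 838 = $2822.

Produce at q = 12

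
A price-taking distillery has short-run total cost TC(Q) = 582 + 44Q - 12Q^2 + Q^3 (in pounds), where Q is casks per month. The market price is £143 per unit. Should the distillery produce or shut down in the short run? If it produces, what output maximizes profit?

From TC, MC = TC'(Q) = 44 - 24Q + 3Q^2 and AVC = VC/Q = 44 - 12Q + Q^2.
AVC hits its minimum where MC = AVC, at Q = 6, giving min AVC = 44 - 12·6 + 6^2 = £8.
Since P = £143 ≥ min AVC = £8, price covers variable cost and the firm should produce.
P = MC gives -99 - 24Q + 3Q^2 = 0, with roots -3 and 11. Take the larger (rising MC): Q* = 11.
Check: AVC at Q = 11 is £33 ≤ P, so revenue covers variable cost.
Profit = P·Q − TC = 143·11 − 945 = £628.

Produce at Q = 11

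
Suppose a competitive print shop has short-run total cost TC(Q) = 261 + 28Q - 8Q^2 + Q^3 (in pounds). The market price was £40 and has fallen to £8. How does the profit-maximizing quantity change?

Output falls from 6 to 0 (the firm shuts down)

MC = 28 - 16Q + 3Q^2; the shutdown threshold is min AVC = £12 (at Q = 4).
At P = £40 ≥ min AVC, set P = MC on the rising branch: Q = 6.
At P = £8 < min AVC = £12, price no longer covers variable cost at any output, so the firm shuts down: Q = 0.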